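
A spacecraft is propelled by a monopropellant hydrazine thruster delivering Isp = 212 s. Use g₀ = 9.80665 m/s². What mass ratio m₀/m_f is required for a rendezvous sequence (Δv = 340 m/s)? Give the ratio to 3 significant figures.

mass ratio ≈ 1.18

v_e = Isp · g₀ = 212 × 9.80665 = 2079.0 m/s.
From the ideal rocket equation, m₀/m_f = exp(Δv / v_e) = exp(340 / 2079.0) = exp(0.1635) = 1.1777.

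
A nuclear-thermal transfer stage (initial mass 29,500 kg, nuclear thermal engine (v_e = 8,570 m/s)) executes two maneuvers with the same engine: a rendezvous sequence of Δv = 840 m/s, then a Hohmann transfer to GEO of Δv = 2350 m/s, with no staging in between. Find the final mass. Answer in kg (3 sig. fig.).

final mass ≈ 20300 kg

After the first burn: m = 29500 × exp(−840/8570.0) = 29500 × 0.90663 = 26,745.6 kg.
After the second burn: m = 26,745.6 × exp(−2350/8570.0) = 26,745.6 × 0.76017 = 20,331.2 kg.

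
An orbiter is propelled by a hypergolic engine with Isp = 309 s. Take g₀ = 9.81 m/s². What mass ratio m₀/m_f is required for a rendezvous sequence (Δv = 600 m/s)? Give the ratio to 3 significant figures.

mass ratio ≈ 1.22

v_e = Isp · g₀ = 309 × 9.81 = 3031.3 m/s.
Using Δv = v_e ln(m₀/m_f): m₀/m_f = exp(Δv / v_e) = exp(600 / 3031.3) = exp(0.1979) = 1.2189.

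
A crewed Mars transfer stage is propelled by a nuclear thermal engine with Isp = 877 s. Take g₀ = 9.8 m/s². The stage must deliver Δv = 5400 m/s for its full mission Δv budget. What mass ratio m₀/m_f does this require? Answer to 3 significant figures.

v_e = Isp · g₀ = 877 × 9.8 = 8594.6 m/s.
By the Tsiolkovsky rocket equation, m₀/m_f = exp(Δv / v_e) = exp(5400 / 8594.6) = exp(0.6283) = 1.8744.

mass ratio ≈ 1.87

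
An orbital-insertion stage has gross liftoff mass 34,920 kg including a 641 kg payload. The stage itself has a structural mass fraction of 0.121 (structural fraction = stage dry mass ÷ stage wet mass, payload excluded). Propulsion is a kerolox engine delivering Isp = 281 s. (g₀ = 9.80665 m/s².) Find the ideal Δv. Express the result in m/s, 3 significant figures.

Stage wet mass = m₀ − payload = 34,920 − 641 = 34,279 kg.
Stage dry mass = ε × stage wet mass = 0.121 × 34,279 = 4,147.76 kg.
Burnout mass m_f = stage dry + payload = 4,147.76 + 641 = 4,788.76 kg.
v_e = Isp · g₀ = 281 × 9.80665 = 2755.7 m/s.
Δv = v_e · ln(34,920/4,788.76) = 2755.7 × ln(7.292) = 2755.7 × 1.9868 ≈ 5475 m/s.

Δv ≈ 5470 m/s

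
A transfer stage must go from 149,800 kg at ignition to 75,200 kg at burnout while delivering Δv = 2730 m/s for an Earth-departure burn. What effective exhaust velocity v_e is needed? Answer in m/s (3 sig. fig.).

v_e ≈ 3960 m/s

ln(m₀/m_f) = ln(149800/75200) = ln(1.992) = 0.6891.
v_e = Δv / ln(m₀/m_f) = 2730 / 0.6891 = 3961.4 m/s.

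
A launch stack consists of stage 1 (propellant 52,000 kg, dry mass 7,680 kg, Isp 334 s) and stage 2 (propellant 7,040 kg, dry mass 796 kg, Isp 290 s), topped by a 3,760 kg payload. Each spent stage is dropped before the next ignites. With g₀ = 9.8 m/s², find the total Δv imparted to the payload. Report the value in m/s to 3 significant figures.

Δv ≈ 6940 m/s

Ignition mass of stage 1 = 52,000+7,680 + 7,040+796 + 3,760 = 71,276 kg.
Stage 1: m₀ = 71,276 kg, m_f = 71,276 − 52,000 = 19,276 kg; Δv = 334×9.8×ln(3.698) = 3273.2×1.3077 ≈ 4280 m/s.
Stage 2: m₀ = 11,596 kg, m_f = 11,596 − 7,040 = 4,556 kg; Δv = 290×9.8×ln(2.545) = 2842.0×0.9342 ≈ 2655 m/s.
Total Δv = 4280 + 2655 = 6935 m/s.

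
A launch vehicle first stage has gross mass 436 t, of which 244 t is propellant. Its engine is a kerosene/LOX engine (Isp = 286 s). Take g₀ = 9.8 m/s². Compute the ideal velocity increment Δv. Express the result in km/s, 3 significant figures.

v_e = Isp · g₀ = 286 × 9.8 = 2802.8 m/s.
m_f = m₀ − m_prop = 436 − 244 = 192 t.
Δv = v_e · ln(m₀/m_f) = 2802.8 × ln(2.271) = 2802.8 × 0.8201 ≈ 2298.7 m/s.

Δv ≈ 2.30 km/s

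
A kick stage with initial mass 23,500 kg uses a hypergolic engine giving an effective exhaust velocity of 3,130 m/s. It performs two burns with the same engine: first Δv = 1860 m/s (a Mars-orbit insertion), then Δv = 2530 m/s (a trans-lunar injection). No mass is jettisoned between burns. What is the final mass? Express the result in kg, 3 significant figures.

final mass ≈ 5780 kg

After the first burn: m = 23500 × exp(−1860/3130.0) = 23500 × 0.55198 = 12,971.5 kg.
After the second burn: m = 12,971.5 × exp(−2530/3130.0) = 12,971.5 × 0.44561 = 5,780.23 kg.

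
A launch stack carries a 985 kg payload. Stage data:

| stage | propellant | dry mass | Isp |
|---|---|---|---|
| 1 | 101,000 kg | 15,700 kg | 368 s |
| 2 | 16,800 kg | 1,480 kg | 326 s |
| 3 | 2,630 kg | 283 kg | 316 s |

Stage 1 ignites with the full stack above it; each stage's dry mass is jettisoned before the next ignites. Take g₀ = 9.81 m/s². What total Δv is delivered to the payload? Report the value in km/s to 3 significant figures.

Ignition mass of stage 1 = 101,000+15,700 + 16,800+1,480 + 2,630+283 + 985 = 138,878 kg.
Stage 1: m₀ = 138,878 kg, m_f = 138,878 − 101,000 = 37,878 kg; Δv = 368×9.81×ln(3.666) = 3610.1×1.2992 ≈ 4690 m/s.
Stage 2: m₀ = 22,178 kg, m_f = 22,178 − 16,800 = 5,378 kg; Δv = 326×9.81×ln(4.124) = 3198.1×1.4168 ≈ 4531 m/s.
Stage 3: m₀ = 3,898 kg, m_f = 3,898 − 2,630 = 1,268 kg; Δv = 316×9.81×ln(3.074) = 3100.0×1.1230 ≈ 3481 m/s.
Total Δv = 4690 + 4531 + 3481 = 12702 m/s.

Δv ≈ 12.7 km/s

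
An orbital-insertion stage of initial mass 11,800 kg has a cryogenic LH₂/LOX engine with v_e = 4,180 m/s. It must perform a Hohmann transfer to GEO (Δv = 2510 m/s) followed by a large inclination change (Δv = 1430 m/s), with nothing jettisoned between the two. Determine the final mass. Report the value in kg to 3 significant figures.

After the first burn: m = 11800 × exp(−2510/4180.0) = 11800 × 0.54855 = 6,472.89 kg.
After the second burn: m = 6,472.89 × exp(−1430/4180.0) = 6,472.89 × 0.71027 = 4,597.5 kg.

final mass ≈ 4600 kg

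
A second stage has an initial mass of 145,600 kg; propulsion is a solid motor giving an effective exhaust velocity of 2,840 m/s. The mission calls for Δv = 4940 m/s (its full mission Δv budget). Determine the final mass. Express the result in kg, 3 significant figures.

final mass ≈ 25600 kg

By the Tsiolkovsky rocket equation, m₀/m_f = exp(Δv / v_e) = exp(4940 / 2840.0) = exp(1.7394) = 5.6941.
m_f = m₀ / 5.6941 = 145,600 / 5.6941 = 25,570.3 kg.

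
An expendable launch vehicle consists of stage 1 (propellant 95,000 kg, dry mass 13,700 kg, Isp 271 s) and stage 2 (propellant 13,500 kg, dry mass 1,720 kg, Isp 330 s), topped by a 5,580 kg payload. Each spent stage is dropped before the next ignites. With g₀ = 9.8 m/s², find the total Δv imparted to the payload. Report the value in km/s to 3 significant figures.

Δv ≈ 6.90 km/s

Ignition mass of stage 1 = 95,000+13,700 + 13,500+1,720 + 5,580 = 129,500 kg.
Stage 1: m₀ = 129,500 kg, m_f = 129,500 − 95,000 = 34,500 kg; Δv = 271×9.8×ln(3.754) = 2655.8×1.3227 ≈ 3513 m/s.
Stage 2: m₀ = 20,800 kg, m_f = 20,800 − 13,500 = 7,300 kg; Δv = 330×9.8×ln(2.849) = 3234.0×1.0471 ≈ 3386 m/s.
Total Δv = 3513 + 3386 = 6899 m/s.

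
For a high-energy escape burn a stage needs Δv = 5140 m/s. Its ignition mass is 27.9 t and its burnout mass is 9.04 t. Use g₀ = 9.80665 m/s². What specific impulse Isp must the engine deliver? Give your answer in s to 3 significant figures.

ln(m₀/m_f) = ln(27900/9040) = ln(3.086) = 1.1270.
Rocket equation: v_e = Δv / ln(m₀/m_f) = 5140 / 1.1270 = 4560.9 m/s.
Isp = v_e / g₀ = 4560.9 / 9.80665 = 465.1 s.

Isp ≈ 465 s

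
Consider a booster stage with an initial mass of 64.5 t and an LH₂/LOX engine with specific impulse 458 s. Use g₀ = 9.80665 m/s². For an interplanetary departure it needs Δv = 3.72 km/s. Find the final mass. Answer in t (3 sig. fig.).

final mass ≈ 28.2 t

v_e = Isp · g₀ = 458 × 9.80665 = 4491.4 m/s.
m₀/m_f = exp(Δv / v_e) = exp(3720 / 4491.4) = exp(0.8282) = 2.2893.
m_f = m₀ / 2.2893 = 64.5 / 2.2893 = 28.1746 t.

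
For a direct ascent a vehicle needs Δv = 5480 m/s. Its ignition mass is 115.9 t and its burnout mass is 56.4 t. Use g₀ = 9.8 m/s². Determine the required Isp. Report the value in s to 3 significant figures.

ln(m₀/m_f) = ln(115900/56400) = ln(2.055) = 0.7203.
Using Δv = v_e ln(m₀/m_f): v_e = Δv / ln(m₀/m_f) = 5480 / 0.7203 = 7608.4 m/s.
Isp = v_e / g₀ = 7608.4 / 9.8 = 776.4 s.

Isp ≈ 776 s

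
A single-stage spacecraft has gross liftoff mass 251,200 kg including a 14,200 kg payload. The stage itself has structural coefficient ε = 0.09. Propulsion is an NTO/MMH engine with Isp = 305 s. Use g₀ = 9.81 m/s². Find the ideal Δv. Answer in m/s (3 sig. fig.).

Stage wet mass = m₀ − payload = 251,200 − 14,200 = 237,000 kg.
Stage dry mass = ε × stage wet mass = 0.09 × 237,000 = 21,330 kg.
Burnout mass m_f = stage dry + payload = 21,330 + 14,200 = 35,530 kg.
v_e = Isp · g₀ = 305 × 9.81 = 2992.1 m/s.
By the Tsiolkovsky rocket equation, Δv = v_e · ln(251,200/35,530) = 2992.1 × ln(7.07) = 2992.1 × 1.9559 ≈ 5852 m/s.

Δv ≈ 5850 m/s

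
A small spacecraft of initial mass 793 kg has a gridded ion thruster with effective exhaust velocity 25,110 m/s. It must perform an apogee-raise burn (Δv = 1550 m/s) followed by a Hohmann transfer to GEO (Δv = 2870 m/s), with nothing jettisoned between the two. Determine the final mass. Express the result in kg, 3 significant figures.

final mass ≈ 665 kg

After the first burn: m = 793 × exp(−1550/25110.0) = 793 × 0.94014 = 745.531 kg.
After the second burn: m = 745.531 × exp(−2870/25110.0) = 745.531 × 0.89199 = 665.006 kg.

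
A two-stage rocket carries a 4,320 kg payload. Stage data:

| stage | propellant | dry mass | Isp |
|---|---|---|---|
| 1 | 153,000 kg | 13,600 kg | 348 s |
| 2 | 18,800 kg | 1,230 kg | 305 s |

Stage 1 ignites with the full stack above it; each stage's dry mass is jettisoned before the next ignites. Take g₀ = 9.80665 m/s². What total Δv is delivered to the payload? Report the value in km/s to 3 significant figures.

Δv ≈ 9.94 km/s

Ignition mass of stage 1 = 153,000+13,600 + 18,800+1,230 + 4,320 = 190,950 kg.
Stage 1: m₀ = 190,950 kg, m_f = 190,950 − 153,000 = 37,950 kg; Δv = 348×9.80665×ln(5.032) = 3412.7×1.6157 ≈ 5514 m/s.
Stage 2: m₀ = 24,350 kg, m_f = 24,350 − 18,800 = 5,550 kg; Δv = 305×9.80665×ln(4.387) = 2991.0×1.4787 ≈ 4423 m/s.
Total Δv = 5514 + 4423 = 9937 m/s.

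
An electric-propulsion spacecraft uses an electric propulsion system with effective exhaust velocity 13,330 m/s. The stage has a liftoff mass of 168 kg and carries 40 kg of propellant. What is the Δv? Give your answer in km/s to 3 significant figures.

Δv ≈ 3.62 km/s

m_f = m₀ − m_prop = 168 − 40 = 128 kg.
Rocket equation: Δv = v_e · ln(m₀/m_f) = 13330.0 × ln(1.312) = 13330.0 × 0.2719 ≈ 3624.9 m/s.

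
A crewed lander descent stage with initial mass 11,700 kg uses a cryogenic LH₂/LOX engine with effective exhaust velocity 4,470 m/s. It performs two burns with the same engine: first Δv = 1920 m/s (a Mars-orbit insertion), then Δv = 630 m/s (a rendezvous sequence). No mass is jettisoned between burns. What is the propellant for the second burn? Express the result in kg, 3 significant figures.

propellant for the second burn ≈ 1000 kg

After the first burn: m = 11700 × exp(−1920/4470.0) = 11700 × 0.65081 = 7,614.48 kg.
After the second burn: m = 7,614.48 × exp(−630/4470.0) = 7,614.48 × 0.86854 = 6,613.48 kg.
Second-burn propellant = 7,614.48 − 6,613.48 = 1,001 kg.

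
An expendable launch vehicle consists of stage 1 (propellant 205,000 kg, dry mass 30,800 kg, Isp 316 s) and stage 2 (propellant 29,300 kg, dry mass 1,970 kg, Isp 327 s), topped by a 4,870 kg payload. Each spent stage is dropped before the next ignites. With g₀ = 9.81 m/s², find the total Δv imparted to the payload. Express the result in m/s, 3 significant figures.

Ignition mass of stage 1 = 205,000+30,800 + 29,300+1,970 + 4,870 = 271,940 kg.
Stage 1: m₀ = 271,940 kg, m_f = 271,940 − 205,000 = 66,940 kg; Δv = 316×9.81×ln(4.062) = 3100.0×1.4018 ≈ 4345 m/s.
Stage 2: m₀ = 36,140 kg, m_f = 36,140 − 29,300 = 6,840 kg; Δv = 327×9.81×ln(5.284) = 3207.9×1.6646 ≈ 5340 m/s.
Total Δv = 4345 + 5340 = 9685 m/s.

Δv ≈ 9690 m/s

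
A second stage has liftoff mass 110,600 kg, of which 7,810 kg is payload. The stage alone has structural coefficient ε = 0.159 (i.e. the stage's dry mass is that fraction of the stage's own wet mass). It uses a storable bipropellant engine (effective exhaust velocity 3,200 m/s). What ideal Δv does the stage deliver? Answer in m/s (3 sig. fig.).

Stage wet mass = m₀ − payload = 110,600 − 7,810 = 102,790 kg.
Stage dry mass = ε × stage wet mass = 0.159 × 102,790 = 16,343.6 kg.
Burnout mass m_f = stage dry + payload = 16,343.6 + 7,810 = 24,153.6 kg.
From the ideal rocket equation, Δv = v_e · ln(110,600/24,153.6) = 3200.0 × ln(4.579) = 3200.0 × 1.5215 ≈ 4869 m/s.

Δv ≈ 4870 m/s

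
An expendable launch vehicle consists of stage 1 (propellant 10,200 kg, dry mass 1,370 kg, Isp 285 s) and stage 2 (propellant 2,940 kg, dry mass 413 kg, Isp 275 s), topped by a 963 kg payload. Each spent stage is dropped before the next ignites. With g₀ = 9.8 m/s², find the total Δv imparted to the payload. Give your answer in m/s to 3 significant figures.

Δv ≈ 5950 m/s

Ignition mass of stage 1 = 10,200+1,370 + 2,940+413 + 963 = 15,886 kg.
Stage 1: m₀ = 15,886 kg, m_f = 15,886 − 10,200 = 5,686 kg; Δv = 285×9.8×ln(2.794) = 2793.0×1.0274 ≈ 2870 m/s.
Stage 2: m₀ = 4,316 kg, m_f = 4,316 − 2,940 = 1,376 kg; Δv = 275×9.8×ln(3.137) = 2695.0×1.1431 ≈ 3081 m/s.
Total Δv = 2870 + 3081 = 5951 m/s.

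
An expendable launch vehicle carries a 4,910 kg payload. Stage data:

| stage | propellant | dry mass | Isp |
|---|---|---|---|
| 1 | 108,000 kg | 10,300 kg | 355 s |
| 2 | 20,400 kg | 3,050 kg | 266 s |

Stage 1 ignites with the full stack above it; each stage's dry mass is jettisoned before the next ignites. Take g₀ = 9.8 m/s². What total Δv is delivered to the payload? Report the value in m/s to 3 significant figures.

Δv ≈ 7950 m/s

Ignition mass of stage 1 = 108,000+10,300 + 20,400+3,050 + 4,910 = 146,660 kg.
Stage 1: m₀ = 146,660 kg, m_f = 146,660 − 108,000 = 38,660 kg; Δv = 355×9.8×ln(3.794) = 3479.0×1.3333 ≈ 4639 m/s.
Stage 2: m₀ = 28,360 kg, m_f = 28,360 − 20,400 = 7,960 kg; Δv = 266×9.8×ln(3.563) = 2606.8×1.2706 ≈ 3312 m/s.
Total Δv = 4639 + 3312 = 7951 m/s.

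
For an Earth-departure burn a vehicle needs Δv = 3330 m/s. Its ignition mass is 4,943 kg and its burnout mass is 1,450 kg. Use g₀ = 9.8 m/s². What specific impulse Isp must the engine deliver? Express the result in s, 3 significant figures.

ln(m₀/m_f) = ln(4943/1450) = ln(3.409) = 1.2264.
Using Δv = v_e ln(m₀/m_f): v_e = Δv / ln(m₀/m_f) = 3330 / 1.2264 = 2715.2 m/s.
Isp = v_e / g₀ = 2715.2 / 9.8 = 277.1 s.

Isp ≈ 277 s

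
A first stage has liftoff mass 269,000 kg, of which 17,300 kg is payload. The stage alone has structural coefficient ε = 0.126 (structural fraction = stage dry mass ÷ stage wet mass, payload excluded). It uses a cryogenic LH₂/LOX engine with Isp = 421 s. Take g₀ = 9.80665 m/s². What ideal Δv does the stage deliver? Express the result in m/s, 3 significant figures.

Stage wet mass = m₀ − payload = 269,000 − 17,300 = 251,700 kg.
Stage dry mass = ε × stage wet mass = 0.126 × 251,700 = 31,714.2 kg.
Burnout mass m_f = stage dry + payload = 31,714.2 + 17,300 = 49,014.2 kg.
v_e = Isp · g₀ = 421 × 9.80665 = 4128.6 m/s.
Δv = v_e · ln(269,000/49,014.2) = 4128.6 × ln(5.488) = 4128.6 × 1.7026 ≈ 7029 m/s.

Δv ≈ 7030 m/s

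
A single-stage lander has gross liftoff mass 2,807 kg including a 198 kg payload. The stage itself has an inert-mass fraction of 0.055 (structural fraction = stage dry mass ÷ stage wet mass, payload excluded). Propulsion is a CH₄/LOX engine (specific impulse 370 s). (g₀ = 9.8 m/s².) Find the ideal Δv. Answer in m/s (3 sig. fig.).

Stage wet mass = m₀ − payload = 2,807 − 198 = 2,609 kg.
Stage dry mass = ε × stage wet mass = 0.055 × 2,609 = 143.495 kg.
Burnout mass m_f = stage dry + payload = 143.495 + 198 = 341.495 kg.
v_e = Isp · g₀ = 370 × 9.8 = 3626.0 m/s.
Δv = v_e · ln(2,807/341.495) = 3626.0 × ln(8.22) = 3626.0 × 2.1065 ≈ 7638 m/s.

Δv ≈ 7640 m/s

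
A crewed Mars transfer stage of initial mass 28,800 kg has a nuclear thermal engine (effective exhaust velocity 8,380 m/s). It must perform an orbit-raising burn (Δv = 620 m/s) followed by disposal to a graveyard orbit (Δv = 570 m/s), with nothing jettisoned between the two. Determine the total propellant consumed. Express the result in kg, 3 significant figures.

total propellant consumed ≈ 3810 kg

After the first burn: m = 28800 × exp(−620/8380.0) = 28800 × 0.92868 = 26,746 kg.
After the second burn: m = 26,746 × exp(−570/8380.0) = 26,746 × 0.93424 = 24,987.2 kg.
Total propellant = m₀ − m_final = 28800 − 24,987.2 = 3,812.8 kg.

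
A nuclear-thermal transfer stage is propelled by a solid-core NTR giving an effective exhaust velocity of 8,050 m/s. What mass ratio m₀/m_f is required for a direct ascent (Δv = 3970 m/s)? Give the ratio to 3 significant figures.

mass ratio ≈ 1.64

From the ideal rocket equation, m₀/m_f = exp(Δv / v_e) = exp(3970 / 8050.0) = exp(0.4932) = 1.6375.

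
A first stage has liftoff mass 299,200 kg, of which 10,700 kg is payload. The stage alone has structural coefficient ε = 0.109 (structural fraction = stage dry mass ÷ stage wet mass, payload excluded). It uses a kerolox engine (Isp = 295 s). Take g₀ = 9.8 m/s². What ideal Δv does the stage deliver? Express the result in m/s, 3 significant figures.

Δv ≈ 5670 m/s

Stage wet mass = m₀ − payload = 299,200 − 10,700 = 288,500 kg.
Stage dry mass = ε × stage wet mass = 0.109 × 288,500 = 31,446.5 kg.
Burnout mass m_f = stage dry + payload = 31,446.5 + 10,700 = 42,146.5 kg.
v_e = Isp · g₀ = 295 × 9.8 = 2891.0 m/s.
Rocket equation: Δv = v_e · ln(299,200/42,146.5) = 2891.0 × ln(7.099) = 2891.0 × 1.9600 ≈ 5666 m/s.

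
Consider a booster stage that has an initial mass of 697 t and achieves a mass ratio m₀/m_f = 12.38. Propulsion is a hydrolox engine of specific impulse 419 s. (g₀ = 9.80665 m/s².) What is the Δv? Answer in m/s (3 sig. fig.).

Δv ≈ 10300 m/s

v_e = Isp · g₀ = 419 × 9.80665 = 4109.0 m/s.
Δv = v_e · ln(12.38) = 4109.0 × 2.5161 ≈ 10338.5 m/s.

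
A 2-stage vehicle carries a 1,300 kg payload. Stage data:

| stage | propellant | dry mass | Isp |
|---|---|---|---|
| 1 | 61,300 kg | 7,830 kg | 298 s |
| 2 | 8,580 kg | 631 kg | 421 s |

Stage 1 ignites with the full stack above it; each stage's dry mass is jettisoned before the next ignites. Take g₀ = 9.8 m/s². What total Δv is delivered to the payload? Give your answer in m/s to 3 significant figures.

Ignition mass of stage 1 = 61,300+7,830 + 8,580+631 + 1,300 = 79,641 kg.
Stage 1: m₀ = 79,641 kg, m_f = 79,641 − 61,300 = 18,341 kg; Δv = 298×9.8×ln(4.342) = 2920.4×1.4684 ≈ 4288 m/s.
Stage 2: m₀ = 10,511 kg, m_f = 10,511 − 8,580 = 1,931 kg; Δv = 421×9.8×ln(5.443) = 4125.8×1.6944 ≈ 6991 m/s.
Total Δv = 4288 + 6991 = 11279 m/s.

Δv ≈ 11300 m/s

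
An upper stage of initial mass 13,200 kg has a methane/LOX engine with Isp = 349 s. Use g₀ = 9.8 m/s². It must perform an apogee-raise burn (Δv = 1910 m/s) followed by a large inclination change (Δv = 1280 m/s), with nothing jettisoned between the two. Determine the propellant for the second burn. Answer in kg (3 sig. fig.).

v_e = Isp · g₀ = 349 × 9.8 = 3420.2 m/s.
After the first burn: m = 13200 × exp(−1910/3420.2) = 13200 × 0.57210 = 7,551.72 kg.
After the second burn: m = 7,551.72 × exp(−1280/3420.2) = 7,551.72 × 0.68781 = 5,194.15 kg.
Second-burn propellant = 7,551.72 − 5,194.15 = 2,357.57 kg.

propellant for the second burn ≈ 2360 kg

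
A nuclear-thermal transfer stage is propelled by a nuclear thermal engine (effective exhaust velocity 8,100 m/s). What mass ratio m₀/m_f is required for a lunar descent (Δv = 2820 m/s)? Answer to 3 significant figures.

mass ratio ≈ 1.42

By the Tsiolkovsky rocket equation, m₀/m_f = exp(Δv / v_e) = exp(2820 / 8100.0) = exp(0.3481) = 1.4164.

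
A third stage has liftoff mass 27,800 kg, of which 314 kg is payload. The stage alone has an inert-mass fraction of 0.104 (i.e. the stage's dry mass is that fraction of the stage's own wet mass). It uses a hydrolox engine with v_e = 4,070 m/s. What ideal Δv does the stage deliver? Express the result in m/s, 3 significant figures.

Δv ≈ 8830 m/s

Stage wet mass = m₀ − payload = 27,800 − 314 = 27,486 kg.
Stage dry mass = ε × stage wet mass = 0.104 × 27,486 = 2,858.54 kg.
Burnout mass m_f = stage dry + payload = 2,858.54 + 314 = 3,172.54 kg.
Rocket equation: Δv = v_e · ln(27,800/3,172.54) = 4070.0 × ln(8.763) = 4070.0 × 2.1705 ≈ 8834 m/s.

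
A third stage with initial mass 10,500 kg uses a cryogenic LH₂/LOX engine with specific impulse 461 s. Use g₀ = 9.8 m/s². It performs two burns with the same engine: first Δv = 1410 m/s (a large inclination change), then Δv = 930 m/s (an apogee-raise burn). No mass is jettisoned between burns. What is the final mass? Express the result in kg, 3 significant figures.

v_e = Isp · g₀ = 461 × 9.8 = 4517.8 m/s.
After the first burn: m = 10500 × exp(−1410/4517.8) = 10500 × 0.73191 = 7,685.06 kg.
After the second burn: m = 7,685.06 × exp(−930/4517.8) = 7,685.06 × 0.81395 = 6,255.25 kg.

final mass ≈ 6260 kg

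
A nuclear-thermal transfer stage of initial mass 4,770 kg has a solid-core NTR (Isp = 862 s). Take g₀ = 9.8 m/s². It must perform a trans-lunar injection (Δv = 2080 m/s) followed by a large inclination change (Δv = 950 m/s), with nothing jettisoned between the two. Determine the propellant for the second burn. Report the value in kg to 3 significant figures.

propellant for the second burn ≈ 397 kg

v_e = Isp · g₀ = 862 × 9.8 = 8447.6 m/s.
After the first burn: m = 4770 × exp(−2080/8447.6) = 4770 × 0.78175 = 3,728.95 kg.
After the second burn: m = 3,728.95 × exp(−950/8447.6) = 3,728.95 × 0.89363 = 3,332.3 kg.
Second-burn propellant = 3,728.95 − 3,332.3 = 396.65 kg.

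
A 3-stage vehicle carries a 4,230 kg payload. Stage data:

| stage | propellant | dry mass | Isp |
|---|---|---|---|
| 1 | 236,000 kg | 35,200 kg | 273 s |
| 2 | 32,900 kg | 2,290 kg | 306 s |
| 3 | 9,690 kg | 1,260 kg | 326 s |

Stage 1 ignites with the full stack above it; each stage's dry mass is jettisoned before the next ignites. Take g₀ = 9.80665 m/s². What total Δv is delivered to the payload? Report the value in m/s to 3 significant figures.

Ignition mass of stage 1 = 236,000+35,200 + 32,900+2,290 + 9,690+1,260 + 4,230 = 321,570 kg.
Stage 1: m₀ = 321,570 kg, m_f = 321,570 − 236,000 = 85,570 kg; Δv = 273×9.80665×ln(3.758) = 2677.2×1.3239 ≈ 3544 m/s.
Stage 2: m₀ = 50,370 kg, m_f = 50,370 − 32,900 = 17,470 kg; Δv = 306×9.80665×ln(2.883) = 3000.8×1.0589 ≈ 3178 m/s.
Stage 3: m₀ = 15,180 kg, m_f = 15,180 − 9,690 = 5,490 kg; Δv = 326×9.80665×ln(2.765) = 3197.0×1.0171 ≈ 3251 m/s.
Total Δv = 3544 + 3178 + 3251 = 9973 m/s.

Δv ≈ 9970 m/s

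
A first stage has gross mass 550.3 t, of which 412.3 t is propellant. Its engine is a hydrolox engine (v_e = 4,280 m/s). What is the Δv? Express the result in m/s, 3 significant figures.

Δv ≈ 5920 m/s

m_f = m₀ − m_prop = 550.3 − 412.3 = 138 t.
Δv = v_e · ln(m₀/m_f) = 4280.0 × ln(3.988) = 4280.0 × 1.3832 ≈ 5920.1 m/s.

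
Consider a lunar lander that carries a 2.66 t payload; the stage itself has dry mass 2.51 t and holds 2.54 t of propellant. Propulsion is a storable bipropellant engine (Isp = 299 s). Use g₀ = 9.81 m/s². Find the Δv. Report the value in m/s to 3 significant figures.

Δv ≈ 1170 m/s

v_e = Isp · g₀ = 299 × 9.81 = 2933.2 m/s.
m₀ = payload + dry + propellant = 2.66 + 2.51 + 2.54 = 7.71 t.
m_f = payload + dry = 2.66 + 2.51 = 5.17 t.
Rocket equation: Δv = v_e · ln(m₀/m_f) = 2933.2 × ln(1.491) = 2933.2 × 0.3996 ≈ 1172.2 m/s.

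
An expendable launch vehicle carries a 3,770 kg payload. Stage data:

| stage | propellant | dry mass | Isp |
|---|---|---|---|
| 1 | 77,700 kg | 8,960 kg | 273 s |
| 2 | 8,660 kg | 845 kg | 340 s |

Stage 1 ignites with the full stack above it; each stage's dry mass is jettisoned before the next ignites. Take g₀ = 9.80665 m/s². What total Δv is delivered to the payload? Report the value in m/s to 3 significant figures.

Ignition mass of stage 1 = 77,700+8,960 + 8,660+845 + 3,770 = 99,935 kg.
Stage 1: m₀ = 99,935 kg, m_f = 99,935 − 77,700 = 22,235 kg; Δv = 273×9.80665×ln(4.494) = 2677.2×1.5029 ≈ 4023 m/s.
Stage 2: m₀ = 13,275 kg, m_f = 13,275 − 8,660 = 4,615 kg; Δv = 340×9.80665×ln(2.876) = 3334.3×1.0566 ≈ 3523 m/s.
Total Δv = 4023 + 3523 = 7546 m/s.

Δv ≈ 7550 m/s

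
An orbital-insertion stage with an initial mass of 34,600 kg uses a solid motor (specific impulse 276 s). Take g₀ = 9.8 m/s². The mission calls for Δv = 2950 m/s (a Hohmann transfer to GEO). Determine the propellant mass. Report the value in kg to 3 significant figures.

v_e = Isp · g₀ = 276 × 9.8 = 2704.8 m/s.
From the ideal rocket equation, m₀/m_f = exp(Δv / v_e) = exp(2950 / 2704.8) = exp(1.0907) = 2.9762.
m_f = 34,600 / 2.9762 = 11,625.6 kg, so propellant = m₀ − m_f = 34,600 − 11,625.6 = 22,974.4 kg.

propellant mass ≈ 23000 kg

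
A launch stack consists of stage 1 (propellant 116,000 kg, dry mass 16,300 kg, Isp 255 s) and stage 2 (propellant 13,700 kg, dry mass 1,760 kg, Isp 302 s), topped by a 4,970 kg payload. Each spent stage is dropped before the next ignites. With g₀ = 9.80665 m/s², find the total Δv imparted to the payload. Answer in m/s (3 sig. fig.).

Ignition mass of stage 1 = 116,000+16,300 + 13,700+1,760 + 4,970 = 152,730 kg.
Stage 1: m₀ = 152,730 kg, m_f = 152,730 − 116,000 = 36,730 kg; Δv = 255×9.80665×ln(4.158) = 2500.7×1.4251 ≈ 3564 m/s.
Stage 2: m₀ = 20,430 kg, m_f = 20,430 − 13,700 = 6,730 kg; Δv = 302×9.80665×ln(3.036) = 2961.6×1.1104 ≈ 3289 m/s.
Total Δv = 3564 + 3289 = 6853 m/s.

Δv ≈ 6850 m/s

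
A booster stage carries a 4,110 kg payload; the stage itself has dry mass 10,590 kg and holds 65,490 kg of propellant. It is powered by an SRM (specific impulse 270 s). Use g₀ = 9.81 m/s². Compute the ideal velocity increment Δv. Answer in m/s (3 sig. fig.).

Δv ≈ 4490 m/s

v_e = Isp · g₀ = 270 × 9.81 = 2648.7 m/s.
m₀ = payload + dry + propellant = 4,110 + 10,590 + 65,490 = 80,190 kg.
m_f = payload + dry = 4,110 + 10,590 = 14,700 kg.
Rocket equation: Δv = v_e · ln(m₀/m_f) = 2648.7 × ln(5.455) = 2648.7 × 1.6966 ≈ 4493.7 m/s.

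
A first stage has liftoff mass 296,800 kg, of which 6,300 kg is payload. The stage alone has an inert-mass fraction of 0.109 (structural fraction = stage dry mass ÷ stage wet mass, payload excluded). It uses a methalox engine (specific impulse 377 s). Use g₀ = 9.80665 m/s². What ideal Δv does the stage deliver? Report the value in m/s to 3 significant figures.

Stage wet mass = m₀ − payload = 296,800 − 6,300 = 290,500 kg.
Stage dry mass = ε × stage wet mass = 0.109 × 290,500 = 31,664.5 kg.
Burnout mass m_f = stage dry + payload = 31,664.5 + 6,300 = 37,964.5 kg.
v_e = Isp · g₀ = 377 × 9.80665 = 3697.1 m/s.
Using Δv = v_e ln(m₀/m_f): Δv = v_e · ln(296,800/37,964.5) = 3697.1 × ln(7.818) = 3697.1 × 2.0564 ≈ 7603 m/s.

Δv ≈ 7600 m/s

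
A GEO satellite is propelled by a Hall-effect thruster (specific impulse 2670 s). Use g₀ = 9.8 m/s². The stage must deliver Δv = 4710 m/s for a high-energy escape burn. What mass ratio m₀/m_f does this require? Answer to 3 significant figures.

v_e = Isp · g₀ = 2670 × 9.8 = 26166.0 m/s.
m₀/m_f = exp(Δv / v_e) = exp(4710 / 26166.0) = exp(0.1800) = 1.1972.

mass ratio ≈ 1.20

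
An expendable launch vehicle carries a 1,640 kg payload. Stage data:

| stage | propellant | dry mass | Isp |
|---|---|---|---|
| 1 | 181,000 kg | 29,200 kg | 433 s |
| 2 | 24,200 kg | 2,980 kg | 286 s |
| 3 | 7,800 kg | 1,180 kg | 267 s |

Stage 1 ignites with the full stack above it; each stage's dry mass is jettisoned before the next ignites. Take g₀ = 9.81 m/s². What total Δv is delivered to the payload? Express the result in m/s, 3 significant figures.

Ignition mass of stage 1 = 181,000+29,200 + 24,200+2,980 + 7,800+1,180 + 1,640 = 248,000 kg.
Stage 1: m₀ = 248,000 kg, m_f = 248,000 − 181,000 = 67,000 kg; Δv = 433×9.81×ln(3.701) = 4247.7×1.3087 ≈ 5559 m/s.
Stage 2: m₀ = 37,800 kg, m_f = 37,800 − 24,200 = 13,600 kg; Δv = 286×9.81×ln(2.779) = 2805.7×1.0222 ≈ 2868 m/s.
Stage 3: m₀ = 10,620 kg, m_f = 10,620 − 7,800 = 2,820 kg; Δv = 267×9.81×ln(3.766) = 2619.3×1.3260 ≈ 3473 m/s.
Total Δv = 5559 + 2868 + 3473 = 11900 m/s.

Δv ≈ 11900 m/s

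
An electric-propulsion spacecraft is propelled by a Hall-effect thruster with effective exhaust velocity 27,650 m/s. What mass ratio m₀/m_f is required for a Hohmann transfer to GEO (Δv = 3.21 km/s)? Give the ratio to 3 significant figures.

From the ideal rocket equation, m₀/m_f = exp(Δv / v_e) = exp(3210 / 27650.0) = exp(0.1161) = 1.1231.

mass ratio ≈ 1.12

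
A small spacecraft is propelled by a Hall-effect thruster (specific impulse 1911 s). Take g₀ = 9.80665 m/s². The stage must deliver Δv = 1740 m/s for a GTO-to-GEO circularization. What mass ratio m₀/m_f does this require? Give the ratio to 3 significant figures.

mass ratio ≈ 1.10

v_e = Isp · g₀ = 1911 × 9.80665 = 18740.5 m/s.
By the Tsiolkovsky rocket equation, m₀/m_f = exp(Δv / v_e) = exp(1740 / 18740.5) = exp(0.0928) = 1.0973.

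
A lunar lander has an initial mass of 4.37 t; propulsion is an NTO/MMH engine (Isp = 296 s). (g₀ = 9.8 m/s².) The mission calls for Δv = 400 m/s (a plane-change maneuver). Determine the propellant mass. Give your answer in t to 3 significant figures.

propellant mass ≈ 0.563 t

v_e = Isp · g₀ = 296 × 9.8 = 2900.8 m/s.
By the Tsiolkovsky rocket equation, m₀/m_f = exp(Δv / v_e) = exp(400 / 2900.8) = exp(0.1379) = 1.1479.
m_f = 4.37 / 1.1479 = 3.80695 t, so propellant = m₀ − m_f = 4.37 − 3.80695 = 0.56305 t.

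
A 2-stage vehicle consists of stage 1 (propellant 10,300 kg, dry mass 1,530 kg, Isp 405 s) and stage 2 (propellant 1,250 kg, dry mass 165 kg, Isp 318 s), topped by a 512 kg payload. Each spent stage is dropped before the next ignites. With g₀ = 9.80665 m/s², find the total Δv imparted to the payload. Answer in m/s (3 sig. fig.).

Δv ≈ 8750 m/s

Ignition mass of stage 1 = 10,300+1,530 + 1,250+165 + 512 = 13,757 kg.
Stage 1: m₀ = 13,757 kg, m_f = 13,757 − 10,300 = 3,457 kg; Δv = 405×9.80665×ln(3.979) = 3971.7×1.3811 ≈ 5485 m/s.
Stage 2: m₀ = 1,927 kg, m_f = 1,927 − 1,250 = 677 kg; Δv = 318×9.80665×ln(2.846) = 3118.5×1.0460 ≈ 3262 m/s.
Total Δv = 5485 + 3262 = 8747 m/s.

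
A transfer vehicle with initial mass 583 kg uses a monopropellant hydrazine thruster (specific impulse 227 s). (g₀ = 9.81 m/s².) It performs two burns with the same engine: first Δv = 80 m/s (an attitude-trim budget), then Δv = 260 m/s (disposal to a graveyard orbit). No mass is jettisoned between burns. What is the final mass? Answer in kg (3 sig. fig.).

v_e = Isp · g₀ = 227 × 9.81 = 2226.9 m/s.
After the first burn: m = 583 × exp(−80/2226.9) = 583 × 0.96471 = 562.426 kg.
After the second burn: m = 562.426 × exp(−260/2226.9) = 562.426 × 0.88980 = 500.447 kg.

final mass ≈ 500 kg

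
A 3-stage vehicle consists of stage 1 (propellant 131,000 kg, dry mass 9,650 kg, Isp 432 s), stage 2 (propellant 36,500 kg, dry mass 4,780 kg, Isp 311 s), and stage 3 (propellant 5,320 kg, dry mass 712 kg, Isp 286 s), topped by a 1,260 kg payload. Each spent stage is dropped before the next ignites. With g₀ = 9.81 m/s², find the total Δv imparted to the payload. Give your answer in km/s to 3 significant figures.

Ignition mass of stage 1 = 131,000+9,650 + 36,500+4,780 + 5,320+712 + 1,260 = 189,222 kg.
Stage 1: m₀ = 189,222 kg, m_f = 189,222 − 131,000 = 58,222 kg; Δv = 432×9.81×ln(3.25) = 4237.9×1.1787 ≈ 4995 m/s.
Stage 2: m₀ = 48,572 kg, m_f = 48,572 − 36,500 = 12,072 kg; Δv = 311×9.81×ln(4.024) = 3050.9×1.3922 ≈ 4247 m/s.
Stage 3: m₀ = 7,292 kg, m_f = 7,292 − 5,320 = 1,972 kg; Δv = 286×9.81×ln(3.698) = 2805.7×1.3077 ≈ 3669 m/s.
Total Δv = 4995 + 4247 + 3669 = 12911 m/s.

Δv ≈ 12.9 km/s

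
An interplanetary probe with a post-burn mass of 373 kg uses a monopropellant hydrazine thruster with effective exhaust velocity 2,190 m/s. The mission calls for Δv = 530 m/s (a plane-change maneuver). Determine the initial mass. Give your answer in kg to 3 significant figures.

initial mass ≈ 475 kg

By the Tsiolkovsky rocket equation, m₀/m_f = exp(Δv / v_e) = exp(530 / 2190.0) = exp(0.2420) = 1.2738.
m₀ = m_f × 1.2738 = 373 × 1.2738 = 475.127 kg.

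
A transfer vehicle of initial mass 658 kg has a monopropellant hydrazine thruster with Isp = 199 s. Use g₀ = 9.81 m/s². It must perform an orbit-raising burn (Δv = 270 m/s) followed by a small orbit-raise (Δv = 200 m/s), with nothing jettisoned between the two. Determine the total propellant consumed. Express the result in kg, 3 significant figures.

v_e = Isp · g₀ = 199 × 9.81 = 1952.2 m/s.
After the first burn: m = 658 × exp(−270/1952.2) = 658 × 0.87083 = 573.006 kg.
After the second burn: m = 573.006 × exp(−200/1952.2) = 573.006 × 0.90262 = 517.207 kg.
Total propellant = m₀ − m_final = 658 − 517.207 = 140.793 kg.

total propellant consumed ≈ 141 kg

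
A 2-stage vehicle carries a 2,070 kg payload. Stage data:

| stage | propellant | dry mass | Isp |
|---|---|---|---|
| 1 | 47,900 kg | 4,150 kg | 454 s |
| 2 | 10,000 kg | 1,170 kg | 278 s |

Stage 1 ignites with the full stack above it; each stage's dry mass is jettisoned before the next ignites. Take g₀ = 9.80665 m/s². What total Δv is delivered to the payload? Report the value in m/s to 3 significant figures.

Ignition mass of stage 1 = 47,900+4,150 + 10,000+1,170 + 2,070 = 65,290 kg.
Stage 1: m₀ = 65,290 kg, m_f = 65,290 − 47,900 = 17,390 kg; Δv = 454×9.80665×ln(3.754) = 4452.2×1.3229 ≈ 5890 m/s.
Stage 2: m₀ = 13,240 kg, m_f = 13,240 − 10,000 = 3,240 kg; Δv = 278×9.80665×ln(4.086) = 2726.2×1.4077 ≈ 3838 m/s.
Total Δv = 5890 + 3838 = 9728 m/s.

Δv ≈ 9730 m/s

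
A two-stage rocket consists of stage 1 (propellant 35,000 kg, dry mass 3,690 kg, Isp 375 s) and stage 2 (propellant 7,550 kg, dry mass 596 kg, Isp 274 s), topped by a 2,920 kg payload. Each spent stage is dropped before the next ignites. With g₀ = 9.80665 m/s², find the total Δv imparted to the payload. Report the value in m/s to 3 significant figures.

Δv ≈ 7550 m/s

Ignition mass of stage 1 = 35,000+3,690 + 7,550+596 + 2,920 = 49,756 kg.
Stage 1: m₀ = 49,756 kg, m_f = 49,756 − 35,000 = 14,756 kg; Δv = 375×9.80665×ln(3.372) = 3677.5×1.2155 ≈ 4470 m/s.
Stage 2: m₀ = 11,066 kg, m_f = 11,066 − 7,550 = 3,516 kg; Δv = 274×9.80665×ln(3.147) = 2687.0×1.1466 ≈ 3081 m/s.
Total Δv = 4470 + 3081 = 7551 m/s.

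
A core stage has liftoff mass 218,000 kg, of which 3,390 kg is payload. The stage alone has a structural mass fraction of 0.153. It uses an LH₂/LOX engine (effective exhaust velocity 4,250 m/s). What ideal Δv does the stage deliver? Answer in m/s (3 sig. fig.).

Stage wet mass = m₀ − payload = 218,000 − 3,390 = 214,610 kg.
Stage dry mass = ε × stage wet mass = 0.153 × 214,610 = 32,835.3 kg.
Burnout mass m_f = stage dry + payload = 32,835.3 + 3,390 = 36,225.3 kg.
Rocket equation: Δv = v_e · ln(218,000/36,225.3) = 4250.0 × ln(6.018) = 4250.0 × 1.7947 ≈ 7628 m/s.

Δv ≈ 7630 m/s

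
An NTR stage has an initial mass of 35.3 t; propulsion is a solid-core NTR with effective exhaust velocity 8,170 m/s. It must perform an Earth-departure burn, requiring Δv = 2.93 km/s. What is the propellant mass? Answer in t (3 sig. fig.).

m₀/m_f = exp(Δv / v_e) = exp(2930 / 8170.0) = exp(0.3586) = 1.4314.
m_f = 35.3 / 1.4314 = 24.6612 t, so propellant = m₀ − m_f = 35.3 − 24.6612 = 10.6388 t.

propellant mass ≈ 10.6 t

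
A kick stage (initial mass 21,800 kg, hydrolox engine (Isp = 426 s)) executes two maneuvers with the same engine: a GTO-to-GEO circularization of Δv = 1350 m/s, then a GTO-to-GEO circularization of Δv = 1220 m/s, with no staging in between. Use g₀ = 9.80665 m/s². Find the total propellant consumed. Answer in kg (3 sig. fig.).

v_e = Isp · g₀ = 426 × 9.80665 = 4177.6 m/s.
After the first burn: m = 21800 × exp(−1350/4177.6) = 21800 × 0.72387 = 15,780.4 kg.
After the second burn: m = 15,780.4 × exp(−1220/4177.6) = 15,780.4 × 0.74675 = 11,784 kg.
Total propellant = m₀ − m_final = 21800 − 11,784 = 10,016 kg.

total propellant consumed ≈ 10000 kg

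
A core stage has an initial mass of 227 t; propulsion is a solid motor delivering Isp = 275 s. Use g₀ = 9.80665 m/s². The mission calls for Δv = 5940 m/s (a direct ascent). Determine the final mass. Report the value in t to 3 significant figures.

final mass ≈ 25.1 t

v_e = Isp · g₀ = 275 × 9.80665 = 2696.8 m/s.
Using Δv = v_e ln(m₀/m_f): m₀/m_f = exp(Δv / v_e) = exp(5940 / 2696.8) = exp(2.2026) = 9.0484.
m_f = m₀ / 9.0484 = 227 / 9.0484 = 25.0873 t.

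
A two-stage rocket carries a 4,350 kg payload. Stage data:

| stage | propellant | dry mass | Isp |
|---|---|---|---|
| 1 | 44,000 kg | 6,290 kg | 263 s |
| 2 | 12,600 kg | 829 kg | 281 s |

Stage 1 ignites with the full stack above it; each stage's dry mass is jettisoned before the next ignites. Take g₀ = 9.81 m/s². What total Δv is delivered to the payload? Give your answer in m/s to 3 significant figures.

Ignition mass of stage 1 = 44,000+6,290 + 12,600+829 + 4,350 = 68,069 kg.
Stage 1: m₀ = 68,069 kg, m_f = 68,069 − 44,000 = 24,069 kg; Δv = 263×9.81×ln(2.828) = 2580.0×1.0396 ≈ 2682 m/s.
Stage 2: m₀ = 17,779 kg, m_f = 17,779 − 12,600 = 5,179 kg; Δv = 281×9.81×ln(3.433) = 2756.6×1.2334 ≈ 3400 m/s.
Total Δv = 2682 + 3400 = 6082 m/s.

Δv ≈ 6080 m/s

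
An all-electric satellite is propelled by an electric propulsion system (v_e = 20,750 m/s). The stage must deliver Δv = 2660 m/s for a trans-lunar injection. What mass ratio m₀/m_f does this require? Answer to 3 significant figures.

mass ratio ≈ 1.14

m₀/m_f = exp(Δv / v_e) = exp(2660 / 20750.0) = exp(0.1282) = 1.1368.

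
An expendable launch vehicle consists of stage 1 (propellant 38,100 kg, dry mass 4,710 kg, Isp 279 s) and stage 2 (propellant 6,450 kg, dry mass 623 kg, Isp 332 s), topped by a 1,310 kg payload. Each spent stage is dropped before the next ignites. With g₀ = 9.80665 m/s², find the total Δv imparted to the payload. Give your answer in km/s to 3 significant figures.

Δv ≈ 8.51 km/s

Ignition mass of stage 1 = 38,100+4,710 + 6,450+623 + 1,310 = 51,193 kg.
Stage 1: m₀ = 51,193 kg, m_f = 51,193 − 38,100 = 13,093 kg; Δv = 279×9.80665×ln(3.91) = 2736.1×1.3635 ≈ 3731 m/s.
Stage 2: m₀ = 8,383 kg, m_f = 8,383 − 6,450 = 1,933 kg; Δv = 332×9.80665×ln(4.337) = 3255.8×1.4671 ≈ 4777 m/s.
Total Δv = 3731 + 4777 = 8508 m/s.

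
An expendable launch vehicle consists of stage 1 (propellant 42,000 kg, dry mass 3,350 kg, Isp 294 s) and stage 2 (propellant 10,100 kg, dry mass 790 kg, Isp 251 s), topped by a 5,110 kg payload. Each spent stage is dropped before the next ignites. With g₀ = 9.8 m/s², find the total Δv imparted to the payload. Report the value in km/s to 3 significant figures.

Δv ≈ 5.78 km/s

Ignition mass of stage 1 = 42,000+3,350 + 10,100+790 + 5,110 = 61,350 kg.
Stage 1: m₀ = 61,350 kg, m_f = 61,350 − 42,000 = 19,350 kg; Δv = 294×9.8×ln(3.171) = 2881.2×1.1539 ≈ 3325 m/s.
Stage 2: m₀ = 16,000 kg, m_f = 16,000 − 10,100 = 5,900 kg; Δv = 251×9.8×ln(2.712) = 2459.8×0.9976 ≈ 2454 m/s.
Total Δv = 3325 + 2454 = 5779 m/s.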